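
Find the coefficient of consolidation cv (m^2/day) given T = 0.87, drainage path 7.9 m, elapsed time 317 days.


Result: 0.17128 m^2/day

Derivation:
Using cv = T * H_dr^2 / t
H_dr^2 = 7.9^2 = 62.41
cv = 0.87 * 62.41 / 317
cv = 0.17128 m^2/day


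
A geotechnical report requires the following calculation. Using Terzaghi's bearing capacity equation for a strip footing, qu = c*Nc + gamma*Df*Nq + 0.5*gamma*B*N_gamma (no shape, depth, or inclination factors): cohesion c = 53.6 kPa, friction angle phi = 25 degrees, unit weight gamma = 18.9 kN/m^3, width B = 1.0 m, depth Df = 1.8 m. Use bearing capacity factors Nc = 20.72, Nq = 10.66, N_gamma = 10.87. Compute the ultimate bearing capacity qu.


Result: 1575.97 kPa

Derivation:
Compute qu = c*Nc + gamma*Df*Nq + 0.5*gamma*B*N_gamma
Term 1: 53.6 * 20.72 = 1110.592
Term 2: 18.9 * 1.8 * 10.66 = 362.6532
Term 3: 0.5 * 18.9 * 1.0 * 10.87 = 102.7215
qu = 1110.592 + 362.6532 + 102.7215
qu = 1575.97 kPa


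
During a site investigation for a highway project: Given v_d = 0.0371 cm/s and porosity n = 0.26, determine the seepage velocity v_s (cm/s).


Result: 0.14269 cm/s

Derivation:
Using v_s = v_d / n
v_s = 0.0371 / 0.26
v_s = 0.14269 cm/s


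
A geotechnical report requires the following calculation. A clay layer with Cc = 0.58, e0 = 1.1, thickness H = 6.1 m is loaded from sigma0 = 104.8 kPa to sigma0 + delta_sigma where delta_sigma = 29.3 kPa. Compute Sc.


Using Sc = Cc * H / (1 + e0) * log10((sigma0 + delta_sigma) / sigma0)
Stress ratio = (104.8 + 29.3) / 104.8 = 1.27958
log10(1.27958) = 0.107067
Cc * H / (1 + e0) = 0.58 * 6.1 / (1 + 1.1) = 1.68476
Sc = 1.68476 * 0.107067
Sc = 0.1804 m


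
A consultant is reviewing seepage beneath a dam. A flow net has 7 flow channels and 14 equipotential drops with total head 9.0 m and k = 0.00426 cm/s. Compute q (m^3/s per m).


Convert k to m/s for unit consistency with H:
k = 0.00426 cm/s = 0.00426 / 100 m/s = 4.26e-05 m/s
Using q = k * H * Nf / Nd
Nf / Nd = 7 / 14 = 0.5
q = 4.26e-05 * 9.0 * 0.5
q = 0.0001917 m^3/s per m


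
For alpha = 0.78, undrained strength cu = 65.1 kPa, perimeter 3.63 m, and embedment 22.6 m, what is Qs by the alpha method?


Using Qs = alpha * cu * perimeter * L
Qs = 0.78 * 65.1 * 3.63 * 22.6
Qs = 4165.73 kN


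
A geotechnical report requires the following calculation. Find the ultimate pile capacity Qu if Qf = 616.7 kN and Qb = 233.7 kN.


Using Qu = Qf + Qb
Qu = 616.7 + 233.7
Qu = 850.4 kN


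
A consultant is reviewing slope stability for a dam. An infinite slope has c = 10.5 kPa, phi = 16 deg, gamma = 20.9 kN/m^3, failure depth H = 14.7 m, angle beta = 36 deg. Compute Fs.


Using Fs = c / (gamma*H*sin(beta)*cos(beta)) + tan(phi)/tan(beta)
Cohesion contribution = 10.5 / (20.9*14.7*sin(36)*cos(36))
Cohesion contribution = 0.0718703
Friction contribution = tan(16)/tan(36) = 0.394671
Fs = 0.0718703 + 0.394671
Fs = 0.467


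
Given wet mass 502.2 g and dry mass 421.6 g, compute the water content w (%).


Result: 19.12 %

Derivation:
Using w = (m_wet - m_dry) / m_dry * 100
m_wet - m_dry = 502.2 - 421.6 = 80.6 g
w = 80.6 / 421.6 * 100
w = 19.12 %


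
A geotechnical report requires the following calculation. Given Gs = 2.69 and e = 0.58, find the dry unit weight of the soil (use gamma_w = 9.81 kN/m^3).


Using gamma_d = Gs * gamma_w / (1 + e)
gamma_d = 2.69 * 9.81 / (1 + 0.58)
gamma_d = 2.69 * 9.81 / 1.58
gamma_d = 16.702 kN/m^3


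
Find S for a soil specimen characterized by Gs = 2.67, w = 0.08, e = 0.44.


Using S = Gs * w / e
S = 2.67 * 0.08 / 0.44
S = 0.4855


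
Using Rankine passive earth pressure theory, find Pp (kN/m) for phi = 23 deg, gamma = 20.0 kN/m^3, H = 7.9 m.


Compute passive earth pressure coefficient:
Kp = tan^2(45 + phi/2) = tan^2(56.5) = 2.282623
Compute passive force:
Pp = 0.5 * Kp * gamma * H^2
Pp = 0.5 * 2.282623 * 20.0 * 7.9^2
Pp = 1424.59 kN/m


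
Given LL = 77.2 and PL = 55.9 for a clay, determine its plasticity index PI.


Using PI = LL - PL
PI = 77.2 - 55.9
PI = 21.3


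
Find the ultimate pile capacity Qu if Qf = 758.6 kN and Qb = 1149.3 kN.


Using Qu = Qf + Qb
Qu = 758.6 + 1149.3
Qu = 1907.9 kN


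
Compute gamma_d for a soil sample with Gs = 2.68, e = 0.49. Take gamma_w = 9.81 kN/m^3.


Result: 17.645 kN/m^3

Derivation:
Using gamma_d = Gs * gamma_w / (1 + e)
gamma_d = 2.68 * 9.81 / (1 + 0.49)
gamma_d = 2.68 * 9.81 / 1.49
gamma_d = 17.645 kN/m^3


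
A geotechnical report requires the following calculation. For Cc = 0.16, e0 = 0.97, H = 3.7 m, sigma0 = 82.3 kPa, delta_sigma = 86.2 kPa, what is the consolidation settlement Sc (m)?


Result: 0.0935 m

Derivation:
Using Sc = Cc * H / (1 + e0) * log10((sigma0 + delta_sigma) / sigma0)
Stress ratio = (82.3 + 86.2) / 82.3 = 2.04739
log10(2.04739) = 0.3112
Cc * H / (1 + e0) = 0.16 * 3.7 / (1 + 0.97) = 0.300508
Sc = 0.300508 * 0.3112
Sc = 0.0935 m


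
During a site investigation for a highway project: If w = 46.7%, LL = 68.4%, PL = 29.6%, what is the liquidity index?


First compute the plasticity index:
PI = LL - PL = 68.4 - 29.6 = 38.8
Then compute the liquidity index:
LI = (w - PL) / PI
LI = (46.7 - 29.6) / 38.8
LI = 0.441


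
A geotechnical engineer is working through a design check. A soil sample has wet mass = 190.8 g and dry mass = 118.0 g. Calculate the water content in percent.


Using w = (m_wet - m_dry) / m_dry * 100
m_wet - m_dry = 190.8 - 118.0 = 72.8 g
w = 72.8 / 118.0 * 100
w = 61.69 %


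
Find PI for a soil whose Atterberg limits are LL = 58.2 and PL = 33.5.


Using PI = LL - PL
PI = 58.2 - 33.5
PI = 24.7


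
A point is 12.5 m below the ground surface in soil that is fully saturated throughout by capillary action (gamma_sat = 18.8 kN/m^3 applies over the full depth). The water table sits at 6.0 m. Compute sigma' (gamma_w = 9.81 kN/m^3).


Total stress = gamma_sat * depth
sigma = 18.8 * 12.5 = 235.0 kPa
Pore water pressure u = gamma_w * (depth - d_wt)
u = 9.81 * (12.5 - 6.0) = 63.765 kPa
Effective stress = sigma - u
sigma' = 235.0 - 63.765 = 171.24 kPa


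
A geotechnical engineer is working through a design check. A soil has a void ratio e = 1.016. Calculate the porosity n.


Result: 0.504

Derivation:
Using the relation n = e / (1 + e)
n = 1.016 / (1 + 1.016)
n = 1.016 / 2.016
n = 0.504


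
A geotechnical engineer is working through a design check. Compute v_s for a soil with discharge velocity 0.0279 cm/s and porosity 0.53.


Result: 0.05264 cm/s

Derivation:
Using v_s = v_d / n
v_s = 0.0279 / 0.53
v_s = 0.05264 cm/s


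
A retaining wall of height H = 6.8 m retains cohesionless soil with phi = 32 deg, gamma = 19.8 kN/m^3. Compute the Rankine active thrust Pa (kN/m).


Compute active earth pressure coefficient:
Ka = tan^2(45 - phi/2) = tan^2(29.0) = 0.307259
Compute active force:
Pa = 0.5 * Ka * gamma * H^2
Pa = 0.5 * 0.307259 * 19.8 * 6.8^2
Pa = 140.66 kN/m


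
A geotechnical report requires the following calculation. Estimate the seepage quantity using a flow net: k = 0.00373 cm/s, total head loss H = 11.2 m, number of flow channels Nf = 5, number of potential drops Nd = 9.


Result: 0.0002321 m^3/s per m

Derivation:
Convert k to m/s for unit consistency with H:
k = 0.00373 cm/s = 0.00373 / 100 m/s = 3.73e-05 m/s
Using q = k * H * Nf / Nd
Nf / Nd = 5 / 9 = 0.5556
q = 3.73e-05 * 11.2 * 0.5556
q = 0.0002321 m^3/s per m


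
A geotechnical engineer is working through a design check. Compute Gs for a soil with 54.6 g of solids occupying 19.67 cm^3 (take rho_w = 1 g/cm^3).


Using Gs = m_s / (V_s * rho_w)
Since rho_w = 1 g/cm^3:
Gs = 54.6 / 19.67
Gs = 2.776


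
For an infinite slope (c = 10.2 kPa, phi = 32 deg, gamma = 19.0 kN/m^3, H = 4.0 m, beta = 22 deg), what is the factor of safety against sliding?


Using Fs = c / (gamma*H*sin(beta)*cos(beta)) + tan(phi)/tan(beta)
Cohesion contribution = 10.2 / (19.0*4.0*sin(22)*cos(22))
Cohesion contribution = 0.386407
Friction contribution = tan(32)/tan(22) = 1.54661
Fs = 0.386407 + 1.54661
Fs = 1.933


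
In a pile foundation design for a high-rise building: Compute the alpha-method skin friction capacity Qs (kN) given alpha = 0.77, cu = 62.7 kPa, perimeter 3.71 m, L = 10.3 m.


Using Qs = alpha * cu * perimeter * L
Qs = 0.77 * 62.7 * 3.71 * 10.3
Qs = 1844.89 kN


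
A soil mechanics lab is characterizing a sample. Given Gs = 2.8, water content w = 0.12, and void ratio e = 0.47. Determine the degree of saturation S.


Using S = Gs * w / e
S = 2.8 * 0.12 / 0.47
S = 0.7149


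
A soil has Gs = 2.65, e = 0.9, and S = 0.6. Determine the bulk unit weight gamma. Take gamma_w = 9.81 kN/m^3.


Using gamma = gamma_w * (Gs + S*e) / (1 + e)
Numerator: Gs + S*e = 2.65 + 0.6*0.9 = 3.19
Denominator: 1 + e = 1 + 0.9 = 1.9
gamma = 9.81 * 3.19 / 1.9
gamma = 16.47 kN/m^3


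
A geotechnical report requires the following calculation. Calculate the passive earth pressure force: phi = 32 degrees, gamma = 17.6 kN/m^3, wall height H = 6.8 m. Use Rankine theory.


Compute passive earth pressure coefficient:
Kp = tan^2(45 + phi/2) = tan^2(61.0) = 3.254588
Compute passive force:
Pp = 0.5 * Kp * gamma * H^2
Pp = 0.5 * 3.254588 * 17.6 * 6.8^2
Pp = 1324.33 kN/m


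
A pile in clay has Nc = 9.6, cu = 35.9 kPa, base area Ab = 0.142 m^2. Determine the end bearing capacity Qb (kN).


Using Qb = Nc * cu * Ab
Qb = 9.6 * 35.9 * 0.142
Qb = 48.94 kN


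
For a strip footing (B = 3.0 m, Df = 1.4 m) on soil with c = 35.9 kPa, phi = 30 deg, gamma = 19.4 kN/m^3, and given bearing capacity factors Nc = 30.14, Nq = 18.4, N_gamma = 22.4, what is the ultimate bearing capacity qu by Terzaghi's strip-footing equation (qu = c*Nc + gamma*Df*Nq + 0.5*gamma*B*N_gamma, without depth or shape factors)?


Compute qu = c*Nc + gamma*Df*Nq + 0.5*gamma*B*N_gamma
Term 1: 35.9 * 30.14 = 1082.026
Term 2: 19.4 * 1.4 * 18.4 = 499.744
Term 3: 0.5 * 19.4 * 3.0 * 22.4 = 651.84
qu = 1082.026 + 499.744 + 651.84
qu = 2233.61 kPa


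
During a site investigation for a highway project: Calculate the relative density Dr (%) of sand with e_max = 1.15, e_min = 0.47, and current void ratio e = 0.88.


Result: 39.71 %

Derivation:
Using Dr = (e_max - e) / (e_max - e_min) * 100
e_max - e = 1.15 - 0.88 = 0.27
e_max - e_min = 1.15 - 0.47 = 0.68
Dr = 0.27 / 0.68 * 100
Dr = 39.71 %


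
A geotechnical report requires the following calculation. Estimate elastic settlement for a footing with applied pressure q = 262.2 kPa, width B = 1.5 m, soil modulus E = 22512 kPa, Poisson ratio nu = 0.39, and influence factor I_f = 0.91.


Using Se = q * B * (1 - nu^2) * I_f / E
1 - nu^2 = 1 - 0.39^2 = 0.8479
Se = 262.2 * 1.5 * 0.8479 * 0.91 / 22512
Se = 0.013480 m
Convert to mm: Se = 0.013480 * 1000 = 13.48 mm


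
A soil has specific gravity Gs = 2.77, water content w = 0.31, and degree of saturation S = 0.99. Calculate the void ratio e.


Using the relation e = Gs * w / S
e = 2.77 * 0.31 / 0.99
e = 0.8674


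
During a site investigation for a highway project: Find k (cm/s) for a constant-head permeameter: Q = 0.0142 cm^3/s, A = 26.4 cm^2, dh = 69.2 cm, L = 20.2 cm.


Result: 0.000157 cm/s

Derivation:
Compute hydraulic gradient:
i = dh / L = 69.2 / 20.2 = 3.42574
Then apply Darcy's law:
k = Q / (A * i)
k = 0.0142 / (26.4 * 3.42574)
k = 0.0142 / 90.4396
k = 0.000157 cm/s


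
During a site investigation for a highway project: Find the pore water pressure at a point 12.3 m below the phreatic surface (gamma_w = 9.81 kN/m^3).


Using u = gamma_w * h_w
u = 9.81 * 12.3
u = 120.66 kPa


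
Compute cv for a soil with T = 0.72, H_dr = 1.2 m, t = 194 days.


Using cv = T * H_dr^2 / t
H_dr^2 = 1.2^2 = 1.44
cv = 0.72 * 1.44 / 194
cv = 0.00534 m^2/day


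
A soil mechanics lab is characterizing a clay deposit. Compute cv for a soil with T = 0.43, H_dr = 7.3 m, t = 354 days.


Using cv = T * H_dr^2 / t
H_dr^2 = 7.3^2 = 53.29
cv = 0.43 * 53.29 / 354
cv = 0.06473 m^2/day


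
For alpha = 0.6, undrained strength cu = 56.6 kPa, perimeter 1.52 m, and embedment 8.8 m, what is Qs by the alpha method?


Using Qs = alpha * cu * perimeter * L
Qs = 0.6 * 56.6 * 1.52 * 8.8
Qs = 454.25 kN


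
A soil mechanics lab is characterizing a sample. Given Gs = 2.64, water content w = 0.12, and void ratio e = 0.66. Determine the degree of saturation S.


Using S = Gs * w / e
S = 2.64 * 0.12 / 0.66
S = 0.48


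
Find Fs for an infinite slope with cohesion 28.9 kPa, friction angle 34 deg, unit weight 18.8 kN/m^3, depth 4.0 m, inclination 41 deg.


Using Fs = c / (gamma*H*sin(beta)*cos(beta)) + tan(phi)/tan(beta)
Cohesion contribution = 28.9 / (18.8*4.0*sin(41)*cos(41))
Cohesion contribution = 0.776171
Friction contribution = tan(34)/tan(41) = 0.775933
Fs = 0.776171 + 0.775933
Fs = 1.552


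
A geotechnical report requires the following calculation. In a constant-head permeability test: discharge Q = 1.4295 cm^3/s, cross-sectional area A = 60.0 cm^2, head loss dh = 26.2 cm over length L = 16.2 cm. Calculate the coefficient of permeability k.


Result: 0.014731 cm/s

Derivation:
Compute hydraulic gradient:
i = dh / L = 26.2 / 16.2 = 1.61728
Then apply Darcy's law:
k = Q / (A * i)
k = 1.4295 / (60.0 * 1.61728)
k = 1.4295 / 97.037
k = 0.014731 cm/s


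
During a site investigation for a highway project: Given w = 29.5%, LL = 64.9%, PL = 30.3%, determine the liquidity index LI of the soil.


Result: -0.023

Derivation:
First compute the plasticity index:
PI = LL - PL = 64.9 - 30.3 = 34.6
Then compute the liquidity index:
LI = (w - PL) / PI
LI = (29.5 - 30.3) / 34.6
LI = -0.023


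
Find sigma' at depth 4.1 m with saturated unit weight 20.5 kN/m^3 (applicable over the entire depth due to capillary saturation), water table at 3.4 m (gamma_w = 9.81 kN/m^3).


Total stress = gamma_sat * depth
sigma = 20.5 * 4.1 = 84.05 kPa
Pore water pressure u = gamma_w * (depth - d_wt)
u = 9.81 * (4.1 - 3.4) = 6.867 kPa
Effective stress = sigma - u
sigma' = 84.05 - 6.867 = 77.18 kPa


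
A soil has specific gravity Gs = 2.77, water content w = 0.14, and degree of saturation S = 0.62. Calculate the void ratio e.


Result: 0.6255

Derivation:
Using the relation e = Gs * w / S
e = 2.77 * 0.14 / 0.62
e = 0.6255


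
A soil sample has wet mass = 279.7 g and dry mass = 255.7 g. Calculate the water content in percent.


Result: 9.39 %

Derivation:
Using w = (m_wet - m_dry) / m_dry * 100
m_wet - m_dry = 279.7 - 255.7 = 24.0 g
w = 24.0 / 255.7 * 100
w = 9.39 %


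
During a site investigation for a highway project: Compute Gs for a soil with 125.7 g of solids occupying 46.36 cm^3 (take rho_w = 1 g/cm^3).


Using Gs = m_s / (V_s * rho_w)
Since rho_w = 1 g/cm^3:
Gs = 125.7 / 46.36
Gs = 2.711


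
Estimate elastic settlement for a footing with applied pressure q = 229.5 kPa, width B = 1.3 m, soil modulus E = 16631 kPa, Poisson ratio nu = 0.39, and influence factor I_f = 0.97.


Result: 14.754 mm

Derivation:
Using Se = q * B * (1 - nu^2) * I_f / E
1 - nu^2 = 1 - 0.39^2 = 0.8479
Se = 229.5 * 1.3 * 0.8479 * 0.97 / 16631
Se = 0.014754 m
Convert to mm: Se = 0.014754 * 1000 = 14.754 mm


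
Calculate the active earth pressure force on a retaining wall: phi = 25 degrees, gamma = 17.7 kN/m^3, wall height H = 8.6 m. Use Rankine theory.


Compute active earth pressure coefficient:
Ka = tan^2(45 - phi/2) = tan^2(32.5) = 0.405859
Compute active force:
Pa = 0.5 * Ka * gamma * H^2
Pa = 0.5 * 0.405859 * 17.7 * 8.6^2
Pa = 265.65 kN/m


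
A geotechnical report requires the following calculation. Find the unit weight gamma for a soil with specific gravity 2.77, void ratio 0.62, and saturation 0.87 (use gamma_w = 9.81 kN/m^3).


Using gamma = gamma_w * (Gs + S*e) / (1 + e)
Numerator: Gs + S*e = 2.77 + 0.87*0.62 = 3.3094
Denominator: 1 + e = 1 + 0.62 = 1.62
gamma = 9.81 * 3.3094 / 1.62
gamma = 20.04 kN/m^3


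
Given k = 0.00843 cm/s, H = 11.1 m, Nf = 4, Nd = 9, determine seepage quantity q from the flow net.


Result: 0.0004159 m^3/s per m

Derivation:
Convert k to m/s for unit consistency with H:
k = 0.00843 cm/s = 0.00843 / 100 m/s = 8.43e-05 m/s
Using q = k * H * Nf / Nd
Nf / Nd = 4 / 9 = 0.4444
q = 8.43e-05 * 11.1 * 0.4444
q = 0.0004159 m^3/s per m


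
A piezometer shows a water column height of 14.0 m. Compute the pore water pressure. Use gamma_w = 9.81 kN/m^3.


Using u = gamma_w * h_w
u = 9.81 * 14.0
u = 137.34 kPa


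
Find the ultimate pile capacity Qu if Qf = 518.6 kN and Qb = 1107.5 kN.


Using Qu = Qf + Qb
Qu = 518.6 + 1107.5
Qu = 1626.1 kN


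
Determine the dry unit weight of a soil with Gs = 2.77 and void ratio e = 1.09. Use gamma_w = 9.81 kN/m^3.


Using gamma_d = Gs * gamma_w / (1 + e)
gamma_d = 2.77 * 9.81 / (1 + 1.09)
gamma_d = 2.77 * 9.81 / 2.09
gamma_d = 13.002 kN/m^3


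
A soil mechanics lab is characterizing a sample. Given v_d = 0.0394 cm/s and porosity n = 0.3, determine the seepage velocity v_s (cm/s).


Using v_s = v_d / n
v_s = 0.0394 / 0.3
v_s = 0.13133 cm/s


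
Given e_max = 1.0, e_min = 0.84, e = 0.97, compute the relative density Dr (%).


Using Dr = (e_max - e) / (e_max - e_min) * 100
e_max - e = 1.0 - 0.97 = 0.03
e_max - e_min = 1.0 - 0.84 = 0.16
Dr = 0.03 / 0.16 * 100
Dr = 18.75 %


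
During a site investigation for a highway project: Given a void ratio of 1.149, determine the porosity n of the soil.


Result: 0.5347

Derivation:
Using the relation n = e / (1 + e)
n = 1.149 / (1 + 1.149)
n = 1.149 / 2.149
n = 0.5347


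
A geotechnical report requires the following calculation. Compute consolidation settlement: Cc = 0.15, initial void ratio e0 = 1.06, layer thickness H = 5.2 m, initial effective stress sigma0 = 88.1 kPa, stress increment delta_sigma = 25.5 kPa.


Using Sc = Cc * H / (1 + e0) * log10((sigma0 + delta_sigma) / sigma0)
Stress ratio = (88.1 + 25.5) / 88.1 = 1.28944
log10(1.28944) = 0.110402
Cc * H / (1 + e0) = 0.15 * 5.2 / (1 + 1.06) = 0.378641
Sc = 0.378641 * 0.110402
Sc = 0.0418 m


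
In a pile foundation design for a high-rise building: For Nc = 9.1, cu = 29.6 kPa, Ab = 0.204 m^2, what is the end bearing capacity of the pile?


Using Qb = Nc * cu * Ab
Qb = 9.1 * 29.6 * 0.204
Qb = 54.95 kN


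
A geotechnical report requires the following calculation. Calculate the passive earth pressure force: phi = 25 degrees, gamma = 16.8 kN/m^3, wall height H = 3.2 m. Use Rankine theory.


Result: 211.94 kN/m

Derivation:
Compute passive earth pressure coefficient:
Kp = tan^2(45 + phi/2) = tan^2(57.5) = 2.463913
Compute passive force:
Pp = 0.5 * Kp * gamma * H^2
Pp = 0.5 * 2.463913 * 16.8 * 3.2^2
Pp = 211.94 kN/m


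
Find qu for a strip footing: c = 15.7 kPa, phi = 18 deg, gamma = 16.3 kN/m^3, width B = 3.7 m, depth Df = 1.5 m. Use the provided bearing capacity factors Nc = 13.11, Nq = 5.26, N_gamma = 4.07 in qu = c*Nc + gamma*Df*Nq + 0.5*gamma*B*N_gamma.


Compute qu = c*Nc + gamma*Df*Nq + 0.5*gamma*B*N_gamma
Term 1: 15.7 * 13.11 = 205.827
Term 2: 16.3 * 1.5 * 5.26 = 128.607
Term 3: 0.5 * 16.3 * 3.7 * 4.07 = 122.73085
qu = 205.827 + 128.607 + 122.73085
qu = 457.16 kPa


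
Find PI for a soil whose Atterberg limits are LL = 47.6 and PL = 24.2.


Using PI = LL - PL
PI = 47.6 - 24.2
PI = 23.4


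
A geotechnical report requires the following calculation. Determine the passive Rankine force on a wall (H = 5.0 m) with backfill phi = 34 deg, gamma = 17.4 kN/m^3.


Result: 769.33 kN/m

Derivation:
Compute passive earth pressure coefficient:
Kp = tan^2(45 + phi/2) = tan^2(62.0) = 3.537132
Compute passive force:
Pp = 0.5 * Kp * gamma * H^2
Pp = 0.5 * 3.537132 * 17.4 * 5.0^2
Pp = 769.33 kN/m


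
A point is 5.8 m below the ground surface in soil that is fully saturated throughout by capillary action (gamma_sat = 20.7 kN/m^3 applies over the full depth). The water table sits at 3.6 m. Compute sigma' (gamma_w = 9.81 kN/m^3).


Total stress = gamma_sat * depth
sigma = 20.7 * 5.8 = 120.06 kPa
Pore water pressure u = gamma_w * (depth - d_wt)
u = 9.81 * (5.8 - 3.6) = 21.582 kPa
Effective stress = sigma - u
sigma' = 120.06 - 21.582 = 98.48 kPa


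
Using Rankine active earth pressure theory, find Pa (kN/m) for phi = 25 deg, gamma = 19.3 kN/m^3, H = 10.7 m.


Compute active earth pressure coefficient:
Ka = tan^2(45 - phi/2) = tan^2(32.5) = 0.405859
Compute active force:
Pa = 0.5 * Ka * gamma * H^2
Pa = 0.5 * 0.405859 * 19.3 * 10.7^2
Pa = 448.4 kN/m


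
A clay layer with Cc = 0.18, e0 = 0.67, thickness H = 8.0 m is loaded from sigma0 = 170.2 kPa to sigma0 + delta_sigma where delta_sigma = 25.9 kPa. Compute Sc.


Result: 0.053 m

Derivation:
Using Sc = Cc * H / (1 + e0) * log10((sigma0 + delta_sigma) / sigma0)
Stress ratio = (170.2 + 25.9) / 170.2 = 1.15217
log10(1.15217) = 0.061518
Cc * H / (1 + e0) = 0.18 * 8.0 / (1 + 0.67) = 0.862275
Sc = 0.862275 * 0.061518
Sc = 0.053 m


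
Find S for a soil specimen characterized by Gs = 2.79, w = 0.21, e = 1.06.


Using S = Gs * w / e
S = 2.79 * 0.21 / 1.06
S = 0.5527


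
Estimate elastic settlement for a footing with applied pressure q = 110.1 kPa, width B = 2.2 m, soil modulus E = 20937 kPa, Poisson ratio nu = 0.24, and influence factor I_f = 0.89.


Using Se = q * B * (1 - nu^2) * I_f / E
1 - nu^2 = 1 - 0.24^2 = 0.9424
Se = 110.1 * 2.2 * 0.9424 * 0.89 / 20937
Se = 0.009703 m
Convert to mm: Se = 0.009703 * 1000 = 9.703 mm


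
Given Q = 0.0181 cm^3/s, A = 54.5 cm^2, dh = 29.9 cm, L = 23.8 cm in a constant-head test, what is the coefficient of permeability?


Result: 0.000264 cm/s

Derivation:
Compute hydraulic gradient:
i = dh / L = 29.9 / 23.8 = 1.2563
Then apply Darcy's law:
k = Q / (A * i)
k = 0.0181 / (54.5 * 1.2563)
k = 0.0181 / 68.4685
k = 0.000264 cm/s


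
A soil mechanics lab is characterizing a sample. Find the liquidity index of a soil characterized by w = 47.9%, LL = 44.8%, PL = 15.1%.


First compute the plasticity index:
PI = LL - PL = 44.8 - 15.1 = 29.7
Then compute the liquidity index:
LI = (w - PL) / PI
LI = (47.9 - 15.1) / 29.7
LI = 1.104


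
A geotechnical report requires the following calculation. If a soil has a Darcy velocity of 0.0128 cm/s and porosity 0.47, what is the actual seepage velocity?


Using v_s = v_d / n
v_s = 0.0128 / 0.47
v_s = 0.02723 cm/s


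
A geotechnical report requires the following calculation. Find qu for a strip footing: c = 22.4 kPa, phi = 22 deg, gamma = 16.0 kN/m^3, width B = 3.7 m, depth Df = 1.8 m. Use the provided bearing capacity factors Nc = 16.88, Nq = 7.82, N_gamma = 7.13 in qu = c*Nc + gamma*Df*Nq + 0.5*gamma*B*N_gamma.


Result: 814.38 kPa

Derivation:
Compute qu = c*Nc + gamma*Df*Nq + 0.5*gamma*B*N_gamma
Term 1: 22.4 * 16.88 = 378.112
Term 2: 16.0 * 1.8 * 7.82 = 225.216
Term 3: 0.5 * 16.0 * 3.7 * 7.13 = 211.048
qu = 378.112 + 225.216 + 211.048
qu = 814.38 kPa


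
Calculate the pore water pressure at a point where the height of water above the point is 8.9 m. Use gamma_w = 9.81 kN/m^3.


Using u = gamma_w * h_w
u = 9.81 * 8.9
u = 87.31 kPa


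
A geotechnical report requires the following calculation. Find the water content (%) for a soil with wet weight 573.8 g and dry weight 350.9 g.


Using w = (m_wet - m_dry) / m_dry * 100
m_wet - m_dry = 573.8 - 350.9 = 222.9 g
w = 222.9 / 350.9 * 100
w = 63.52 %


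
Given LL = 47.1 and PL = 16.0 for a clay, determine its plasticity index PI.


Result: 31.1

Derivation:
Using PI = LL - PL
PI = 47.1 - 16.0
PI = 31.1


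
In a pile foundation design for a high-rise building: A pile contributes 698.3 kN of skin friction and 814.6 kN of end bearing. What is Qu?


Using Qu = Qf + Qb
Qu = 698.3 + 814.6
Qu = 1512.9 kN


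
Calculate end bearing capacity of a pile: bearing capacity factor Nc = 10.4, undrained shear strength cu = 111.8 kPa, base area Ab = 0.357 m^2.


Using Qb = Nc * cu * Ab
Qb = 10.4 * 111.8 * 0.357
Qb = 415.09 kN


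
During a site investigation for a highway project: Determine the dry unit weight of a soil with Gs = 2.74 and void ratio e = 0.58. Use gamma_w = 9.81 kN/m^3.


Using gamma_d = Gs * gamma_w / (1 + e)
gamma_d = 2.74 * 9.81 / (1 + 0.58)
gamma_d = 2.74 * 9.81 / 1.58
gamma_d = 17.012 kN/m^3


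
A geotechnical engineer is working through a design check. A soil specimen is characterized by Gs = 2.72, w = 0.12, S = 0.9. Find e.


Using the relation e = Gs * w / S
e = 2.72 * 0.12 / 0.9
e = 0.3627


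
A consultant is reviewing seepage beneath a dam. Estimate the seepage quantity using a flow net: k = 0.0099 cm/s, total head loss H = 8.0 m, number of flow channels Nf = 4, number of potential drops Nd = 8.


Result: 0.000396 m^3/s per m

Derivation:
Convert k to m/s for unit consistency with H:
k = 0.0099 cm/s = 0.0099 / 100 m/s = 9.9e-05 m/s
Using q = k * H * Nf / Nd
Nf / Nd = 4 / 8 = 0.5
q = 9.9e-05 * 8.0 * 0.5
q = 0.000396 m^3/s per m


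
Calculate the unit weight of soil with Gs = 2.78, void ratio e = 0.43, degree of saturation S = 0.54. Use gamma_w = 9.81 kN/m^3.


Result: 20.664 kN/m^3

Derivation:
Using gamma = gamma_w * (Gs + S*e) / (1 + e)
Numerator: Gs + S*e = 2.78 + 0.54*0.43 = 3.0122
Denominator: 1 + e = 1 + 0.43 = 1.43
gamma = 9.81 * 3.0122 / 1.43
gamma = 20.664 kN/m^3


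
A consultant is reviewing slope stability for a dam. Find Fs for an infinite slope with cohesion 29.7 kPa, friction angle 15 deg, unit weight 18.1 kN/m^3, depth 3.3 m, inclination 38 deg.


Using Fs = c / (gamma*H*sin(beta)*cos(beta)) + tan(phi)/tan(beta)
Cohesion contribution = 29.7 / (18.1*3.3*sin(38)*cos(38))
Cohesion contribution = 1.02492
Friction contribution = tan(15)/tan(38) = 0.342959
Fs = 1.02492 + 0.342959
Fs = 1.368


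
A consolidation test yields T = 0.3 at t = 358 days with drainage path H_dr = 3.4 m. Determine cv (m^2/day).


Using cv = T * H_dr^2 / t
H_dr^2 = 3.4^2 = 11.56
cv = 0.3 * 11.56 / 358
cv = 0.00969 m^2/day


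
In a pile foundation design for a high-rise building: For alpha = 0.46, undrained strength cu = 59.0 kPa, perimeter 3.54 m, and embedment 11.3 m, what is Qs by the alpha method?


Using Qs = alpha * cu * perimeter * L
Qs = 0.46 * 59.0 * 3.54 * 11.3
Qs = 1085.65 kN


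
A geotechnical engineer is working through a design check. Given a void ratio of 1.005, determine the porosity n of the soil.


Using the relation n = e / (1 + e)
n = 1.005 / (1 + 1.005)
n = 1.005 / 2.005
n = 0.5012


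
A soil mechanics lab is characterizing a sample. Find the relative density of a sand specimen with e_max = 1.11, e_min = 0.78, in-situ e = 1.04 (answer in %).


Using Dr = (e_max - e) / (e_max - e_min) * 100
e_max - e = 1.11 - 1.04 = 0.07
e_max - e_min = 1.11 - 0.78 = 0.33
Dr = 0.07 / 0.33 * 100
Dr = 21.21 %


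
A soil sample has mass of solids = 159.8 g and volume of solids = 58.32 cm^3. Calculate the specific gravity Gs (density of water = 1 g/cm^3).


Result: 2.74

Derivation:
Using Gs = m_s / (V_s * rho_w)
Since rho_w = 1 g/cm^3:
Gs = 159.8 / 58.32
Gs = 2.74


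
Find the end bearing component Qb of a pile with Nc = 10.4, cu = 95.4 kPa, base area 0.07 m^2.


Using Qb = Nc * cu * Ab
Qb = 10.4 * 95.4 * 0.07
Qb = 69.45 kN


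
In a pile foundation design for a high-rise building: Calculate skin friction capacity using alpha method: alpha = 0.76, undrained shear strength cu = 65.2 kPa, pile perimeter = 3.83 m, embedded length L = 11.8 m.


Using Qs = alpha * cu * perimeter * L
Qs = 0.76 * 65.2 * 3.83 * 11.8
Qs = 2239.45 kN


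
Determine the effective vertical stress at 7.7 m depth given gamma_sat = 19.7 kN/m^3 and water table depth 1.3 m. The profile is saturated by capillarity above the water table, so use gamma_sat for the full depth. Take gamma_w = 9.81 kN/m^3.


Total stress = gamma_sat * depth
sigma = 19.7 * 7.7 = 151.69 kPa
Pore water pressure u = gamma_w * (depth - d_wt)
u = 9.81 * (7.7 - 1.3) = 62.784 kPa
Effective stress = sigma - u
sigma' = 151.69 - 62.784 = 88.91 kPa


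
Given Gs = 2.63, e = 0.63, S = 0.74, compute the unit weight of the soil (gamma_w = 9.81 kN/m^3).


Result: 18.634 kN/m^3

Derivation:
Using gamma = gamma_w * (Gs + S*e) / (1 + e)
Numerator: Gs + S*e = 2.63 + 0.74*0.63 = 3.0962
Denominator: 1 + e = 1 + 0.63 = 1.63
gamma = 9.81 * 3.0962 / 1.63
gamma = 18.634 kN/m^3


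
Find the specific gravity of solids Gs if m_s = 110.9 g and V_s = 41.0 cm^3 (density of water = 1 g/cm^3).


Using Gs = m_s / (V_s * rho_w)
Since rho_w = 1 g/cm^3:
Gs = 110.9 / 41.0
Gs = 2.705


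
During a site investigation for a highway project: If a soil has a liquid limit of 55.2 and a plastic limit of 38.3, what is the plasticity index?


Using PI = LL - PL
PI = 55.2 - 38.3
PI = 16.9


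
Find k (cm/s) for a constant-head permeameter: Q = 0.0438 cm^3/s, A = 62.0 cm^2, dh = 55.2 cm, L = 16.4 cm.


Compute hydraulic gradient:
i = dh / L = 55.2 / 16.4 = 3.36585
Then apply Darcy's law:
k = Q / (A * i)
k = 0.0438 / (62.0 * 3.36585)
k = 0.0438 / 208.683
k = 0.00021 cm/s


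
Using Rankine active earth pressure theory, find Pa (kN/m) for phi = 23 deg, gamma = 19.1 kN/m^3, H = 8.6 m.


Result: 309.43 kN/m

Derivation:
Compute active earth pressure coefficient:
Ka = tan^2(45 - phi/2) = tan^2(33.5) = 0.438092
Compute active force:
Pa = 0.5 * Ka * gamma * H^2
Pa = 0.5 * 0.438092 * 19.1 * 8.6^2
Pa = 309.43 kN/m


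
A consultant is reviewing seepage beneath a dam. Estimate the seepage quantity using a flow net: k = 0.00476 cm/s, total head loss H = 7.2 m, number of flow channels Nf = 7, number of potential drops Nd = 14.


Convert k to m/s for unit consistency with H:
k = 0.00476 cm/s = 0.00476 / 100 m/s = 4.76e-05 m/s
Using q = k * H * Nf / Nd
Nf / Nd = 7 / 14 = 0.5
q = 4.76e-05 * 7.2 * 0.5
q = 0.0001714 m^3/s per m


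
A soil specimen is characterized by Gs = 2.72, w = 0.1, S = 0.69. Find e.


Using the relation e = Gs * w / S
e = 2.72 * 0.1 / 0.69
e = 0.3942


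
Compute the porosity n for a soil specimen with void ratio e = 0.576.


Using the relation n = e / (1 + e)
n = 0.576 / (1 + 0.576)
n = 0.576 / 1.576
n = 0.3655


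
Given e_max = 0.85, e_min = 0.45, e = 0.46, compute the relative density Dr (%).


Result: 97.5 %

Derivation:
Using Dr = (e_max - e) / (e_max - e_min) * 100
e_max - e = 0.85 - 0.46 = 0.39
e_max - e_min = 0.85 - 0.45 = 0.4
Dr = 0.39 / 0.4 * 100
Dr = 97.5 %


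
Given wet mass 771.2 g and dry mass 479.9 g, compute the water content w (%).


Using w = (m_wet - m_dry) / m_dry * 100
m_wet - m_dry = 771.2 - 479.9 = 291.3 g
w = 291.3 / 479.9 * 100
w = 60.7 %


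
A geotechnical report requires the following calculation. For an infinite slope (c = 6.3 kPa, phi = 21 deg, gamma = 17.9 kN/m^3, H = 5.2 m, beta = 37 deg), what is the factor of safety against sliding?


Result: 0.65

Derivation:
Using Fs = c / (gamma*H*sin(beta)*cos(beta)) + tan(phi)/tan(beta)
Cohesion contribution = 6.3 / (17.9*5.2*sin(37)*cos(37))
Cohesion contribution = 0.140823
Friction contribution = tan(21)/tan(37) = 0.509405
Fs = 0.140823 + 0.509405
Fs = 0.65


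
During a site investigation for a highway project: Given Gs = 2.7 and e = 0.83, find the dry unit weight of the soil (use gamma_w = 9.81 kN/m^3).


Result: 14.474 kN/m^3

Derivation:
Using gamma_d = Gs * gamma_w / (1 + e)
gamma_d = 2.7 * 9.81 / (1 + 0.83)
gamma_d = 2.7 * 9.81 / 1.83
gamma_d = 14.474 kN/m^3


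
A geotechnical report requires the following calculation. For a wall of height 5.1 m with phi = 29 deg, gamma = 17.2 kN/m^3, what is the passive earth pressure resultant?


Compute passive earth pressure coefficient:
Kp = tan^2(45 + phi/2) = tan^2(59.5) = 2.88206
Compute passive force:
Pp = 0.5 * Kp * gamma * H^2
Pp = 0.5 * 2.88206 * 17.2 * 5.1^2
Pp = 644.68 kN/m


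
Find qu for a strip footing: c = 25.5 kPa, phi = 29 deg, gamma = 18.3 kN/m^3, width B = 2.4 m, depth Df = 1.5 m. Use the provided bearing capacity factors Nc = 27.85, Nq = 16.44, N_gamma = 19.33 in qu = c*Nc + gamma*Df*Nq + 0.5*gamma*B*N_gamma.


Compute qu = c*Nc + gamma*Df*Nq + 0.5*gamma*B*N_gamma
Term 1: 25.5 * 27.85 = 710.175
Term 2: 18.3 * 1.5 * 16.44 = 451.278
Term 3: 0.5 * 18.3 * 2.4 * 19.33 = 424.4868
qu = 710.175 + 451.278 + 424.4868
qu = 1585.94 kPa


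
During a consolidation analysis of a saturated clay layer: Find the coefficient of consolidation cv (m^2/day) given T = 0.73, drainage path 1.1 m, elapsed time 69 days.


Using cv = T * H_dr^2 / t
H_dr^2 = 1.1^2 = 1.21
cv = 0.73 * 1.21 / 69
cv = 0.0128 m^2/day


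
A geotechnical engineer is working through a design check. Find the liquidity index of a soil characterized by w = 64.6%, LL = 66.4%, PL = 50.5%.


First compute the plasticity index:
PI = LL - PL = 66.4 - 50.5 = 15.9
Then compute the liquidity index:
LI = (w - PL) / PI
LI = (64.6 - 50.5) / 15.9
LI = 0.887


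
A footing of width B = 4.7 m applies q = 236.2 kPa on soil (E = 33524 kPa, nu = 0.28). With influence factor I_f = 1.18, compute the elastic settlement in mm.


Result: 36.012 mm

Derivation:
Using Se = q * B * (1 - nu^2) * I_f / E
1 - nu^2 = 1 - 0.28^2 = 0.9216
Se = 236.2 * 4.7 * 0.9216 * 1.18 / 33524
Se = 0.036012 m
Convert to mm: Se = 0.036012 * 1000 = 36.012 mm


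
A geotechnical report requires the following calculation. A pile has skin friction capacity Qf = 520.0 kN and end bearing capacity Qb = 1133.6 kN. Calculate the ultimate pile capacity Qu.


Result: 1653.6 kN

Derivation:
Using Qu = Qf + Qb
Qu = 520.0 + 1133.6
Qu = 1653.6 kN


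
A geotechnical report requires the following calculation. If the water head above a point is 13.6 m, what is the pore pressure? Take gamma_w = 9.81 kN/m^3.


Using u = gamma_w * h_w
u = 9.81 * 13.6
u = 133.42 kPa


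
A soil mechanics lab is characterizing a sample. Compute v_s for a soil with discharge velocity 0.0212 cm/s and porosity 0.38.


Using v_s = v_d / n
v_s = 0.0212 / 0.38
v_s = 0.05579 cm/s


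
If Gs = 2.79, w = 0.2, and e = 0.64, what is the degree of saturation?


Result: 0.8719

Derivation:
Using S = Gs * w / e
S = 2.79 * 0.2 / 0.64
S = 0.8719


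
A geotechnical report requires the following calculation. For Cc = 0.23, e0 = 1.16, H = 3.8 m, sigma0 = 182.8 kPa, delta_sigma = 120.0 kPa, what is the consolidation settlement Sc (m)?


Using Sc = Cc * H / (1 + e0) * log10((sigma0 + delta_sigma) / sigma0)
Stress ratio = (182.8 + 120.0) / 182.8 = 1.65646
log10(1.65646) = 0.21918
Cc * H / (1 + e0) = 0.23 * 3.8 / (1 + 1.16) = 0.40463
Sc = 0.40463 * 0.21918
Sc = 0.0887 m


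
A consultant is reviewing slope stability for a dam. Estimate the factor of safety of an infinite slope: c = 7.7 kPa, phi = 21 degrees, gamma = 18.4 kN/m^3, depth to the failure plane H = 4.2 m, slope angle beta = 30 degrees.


Using Fs = c / (gamma*H*sin(beta)*cos(beta)) + tan(phi)/tan(beta)
Cohesion contribution = 7.7 / (18.4*4.2*sin(30)*cos(30))
Cohesion contribution = 0.230103
Friction contribution = tan(21)/tan(30) = 0.664872
Fs = 0.230103 + 0.664872
Fs = 0.895


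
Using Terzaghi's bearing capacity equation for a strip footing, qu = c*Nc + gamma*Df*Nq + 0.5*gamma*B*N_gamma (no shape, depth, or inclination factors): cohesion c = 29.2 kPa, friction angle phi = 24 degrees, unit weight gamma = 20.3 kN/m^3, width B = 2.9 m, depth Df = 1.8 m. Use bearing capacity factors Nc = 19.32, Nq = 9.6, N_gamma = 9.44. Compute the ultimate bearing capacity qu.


Result: 1192.79 kPa

Derivation:
Compute qu = c*Nc + gamma*Df*Nq + 0.5*gamma*B*N_gamma
Term 1: 29.2 * 19.32 = 564.144
Term 2: 20.3 * 1.8 * 9.6 = 350.784
Term 3: 0.5 * 20.3 * 2.9 * 9.44 = 277.8664
qu = 564.144 + 350.784 + 277.8664
qu = 1192.79 kPa


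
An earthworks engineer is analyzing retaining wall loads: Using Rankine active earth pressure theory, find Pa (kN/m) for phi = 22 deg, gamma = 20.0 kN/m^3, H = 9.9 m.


Result: 445.91 kN/m

Derivation:
Compute active earth pressure coefficient:
Ka = tan^2(45 - phi/2) = tan^2(34.0) = 0.454962
Compute active force:
Pa = 0.5 * Ka * gamma * H^2
Pa = 0.5 * 0.454962 * 20.0 * 9.9^2
Pa = 445.91 kN/m


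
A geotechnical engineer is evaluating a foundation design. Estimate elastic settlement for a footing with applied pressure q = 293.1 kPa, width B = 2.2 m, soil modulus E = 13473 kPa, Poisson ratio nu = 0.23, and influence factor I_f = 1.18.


Using Se = q * B * (1 - nu^2) * I_f / E
1 - nu^2 = 1 - 0.23^2 = 0.9471
Se = 293.1 * 2.2 * 0.9471 * 1.18 / 13473
Se = 0.053487 m
Convert to mm: Se = 0.053487 * 1000 = 53.487 mm


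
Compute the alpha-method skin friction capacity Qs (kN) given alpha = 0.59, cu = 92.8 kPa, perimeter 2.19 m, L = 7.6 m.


Using Qs = alpha * cu * perimeter * L
Qs = 0.59 * 92.8 * 2.19 * 7.6
Qs = 911.29 kN


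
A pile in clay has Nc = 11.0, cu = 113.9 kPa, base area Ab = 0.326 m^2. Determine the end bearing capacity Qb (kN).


Using Qb = Nc * cu * Ab
Qb = 11.0 * 113.9 * 0.326
Qb = 408.45 kN


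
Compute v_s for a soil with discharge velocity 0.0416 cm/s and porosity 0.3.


Using v_s = v_d / n
v_s = 0.0416 / 0.3
v_s = 0.13867 cm/s


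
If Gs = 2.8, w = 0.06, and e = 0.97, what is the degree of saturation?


Using S = Gs * w / e
S = 2.8 * 0.06 / 0.97
S = 0.1732


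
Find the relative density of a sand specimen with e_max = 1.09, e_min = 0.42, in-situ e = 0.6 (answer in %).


Using Dr = (e_max - e) / (e_max - e_min) * 100
e_max - e = 1.09 - 0.6 = 0.49
e_max - e_min = 1.09 - 0.42 = 0.67
Dr = 0.49 / 0.67 * 100
Dr = 73.13 %


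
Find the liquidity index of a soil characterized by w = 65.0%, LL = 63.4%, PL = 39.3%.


Result: 1.066

Derivation:
First compute the plasticity index:
PI = LL - PL = 63.4 - 39.3 = 24.1
Then compute the liquidity index:
LI = (w - PL) / PI
LI = (65.0 - 39.3) / 24.1
LI = 1.066


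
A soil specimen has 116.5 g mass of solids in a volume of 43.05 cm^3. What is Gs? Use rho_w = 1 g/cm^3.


Using Gs = m_s / (V_s * rho_w)
Since rho_w = 1 g/cm^3:
Gs = 116.5 / 43.05
Gs = 2.706


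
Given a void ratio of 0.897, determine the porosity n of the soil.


Using the relation n = e / (1 + e)
n = 0.897 / (1 + 0.897)
n = 0.897 / 1.897
n = 0.4729


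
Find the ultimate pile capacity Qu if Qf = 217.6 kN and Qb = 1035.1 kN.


Using Qu = Qf + Qb
Qu = 217.6 + 1035.1
Qu = 1252.7 kN


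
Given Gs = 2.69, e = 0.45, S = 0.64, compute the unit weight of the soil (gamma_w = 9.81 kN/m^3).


Using gamma = gamma_w * (Gs + S*e) / (1 + e)
Numerator: Gs + S*e = 2.69 + 0.64*0.45 = 2.978
Denominator: 1 + e = 1 + 0.45 = 1.45
gamma = 9.81 * 2.978 / 1.45
gamma = 20.148 kN/m^3


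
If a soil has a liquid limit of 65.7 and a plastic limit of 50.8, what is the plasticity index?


Result: 14.9

Derivation:
Using PI = LL - PL
PI = 65.7 - 50.8
PI = 14.9


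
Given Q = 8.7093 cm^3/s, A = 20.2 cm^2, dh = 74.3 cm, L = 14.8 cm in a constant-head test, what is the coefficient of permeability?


Result: 0.085883 cm/s

Derivation:
Compute hydraulic gradient:
i = dh / L = 74.3 / 14.8 = 5.02027
Then apply Darcy's law:
k = Q / (A * i)
k = 8.7093 / (20.2 * 5.02027)
k = 8.7093 / 101.409
k = 0.085883 cm/s


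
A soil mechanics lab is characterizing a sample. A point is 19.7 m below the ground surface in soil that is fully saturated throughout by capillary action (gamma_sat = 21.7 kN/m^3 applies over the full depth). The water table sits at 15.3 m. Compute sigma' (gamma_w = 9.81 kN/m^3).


Total stress = gamma_sat * depth
sigma = 21.7 * 19.7 = 427.49 kPa
Pore water pressure u = gamma_w * (depth - d_wt)
u = 9.81 * (19.7 - 15.3) = 43.164 kPa
Effective stress = sigma - u
sigma' = 427.49 - 43.164 = 384.33 kPa


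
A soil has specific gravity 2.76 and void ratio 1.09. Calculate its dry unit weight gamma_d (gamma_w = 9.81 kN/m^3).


Result: 12.955 kN/m^3

Derivation:
Using gamma_d = Gs * gamma_w / (1 + e)
gamma_d = 2.76 * 9.81 / (1 + 1.09)
gamma_d = 2.76 * 9.81 / 2.09
gamma_d = 12.955 kN/m^3


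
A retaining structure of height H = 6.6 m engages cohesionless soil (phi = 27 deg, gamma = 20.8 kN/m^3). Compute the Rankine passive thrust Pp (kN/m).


Result: 1206.38 kN/m

Derivation:
Compute passive earth pressure coefficient:
Kp = tan^2(45 + phi/2) = tan^2(58.5) = 2.66294
Compute passive force:
Pp = 0.5 * Kp * gamma * H^2
Pp = 0.5 * 2.66294 * 20.8 * 6.6^2
Pp = 1206.38 kN/m
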